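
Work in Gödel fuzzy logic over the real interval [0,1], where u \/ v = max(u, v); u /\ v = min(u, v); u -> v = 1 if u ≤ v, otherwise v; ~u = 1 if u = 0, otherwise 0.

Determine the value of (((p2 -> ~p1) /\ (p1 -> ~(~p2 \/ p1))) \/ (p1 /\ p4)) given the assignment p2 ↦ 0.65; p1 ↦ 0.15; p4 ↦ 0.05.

0.05

~p1: Gödel ¬ of 0.15 = 0 (operand ≠ 0)
(p2 -> ~p1): 0.65 > 0, so result = 0
~p2: Gödel ¬ of 0.65 = 0 (operand ≠ 0)
(~p2 \/ p1) = max(0, 0.15) = 0.15
~(~p2 \/ p1): Gödel ¬ of 0.15 = 0 (operand ≠ 0)
(p1 -> ~(~p2 \/ p1)): 0.15 > 0, so result = 0
((p2 -> ~p1) /\ (p1 -> ~(~p2 \/ p1))) = min(0, 0) = 0
(p1 /\ p4) = min(0.15, 0.05) = 0.05
(((p2 -> ~p1) /\ (p1 -> ~(~p2 \/ p1))) \/ (p1 /\ p4)) = max(0, 0.05) = 0.05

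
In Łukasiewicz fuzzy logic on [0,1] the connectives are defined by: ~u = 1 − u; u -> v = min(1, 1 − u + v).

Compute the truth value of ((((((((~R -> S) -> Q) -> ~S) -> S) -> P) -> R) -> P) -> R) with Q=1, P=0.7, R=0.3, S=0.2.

0.30

~R: Łukasiewicz ¬ gives 1 − 0.3 = 0.7
(~R -> S): min(1, 1 − 0.7 + 0.2) = 0.5
((~R -> S) -> Q): min(1, 1 − 0.5 + 1) = 1
~S: Łukasiewicz ¬ gives 1 − 0.2 = 0.8
(((~R -> S) -> Q) -> ~S): min(1, 1 − 1 + 0.8) = 0.8
((((~R -> S) -> Q) -> ~S) -> S): min(1, 1 − 0.8 + 0.2) = 0.4
(((((~R -> S) -> Q) -> ~S) -> S) -> P): min(1, 1 − 0.4 + 0.7) = 1
((((((~R -> S) -> Q) -> ~S) -> S) -> P) -> R): min(1, 1 − 1 + 0.3) = 0.3
(((((((~R -> S) -> Q) -> ~S) -> S) -> P) -> R) -> P): min(1, 1 − 0.3 + 0.7) = 1
((((((((~R -> S) -> Q) -> ~S) -> S) -> P) -> R) -> P) -> R): min(1, 1 − 1 + 0.3) = 0.3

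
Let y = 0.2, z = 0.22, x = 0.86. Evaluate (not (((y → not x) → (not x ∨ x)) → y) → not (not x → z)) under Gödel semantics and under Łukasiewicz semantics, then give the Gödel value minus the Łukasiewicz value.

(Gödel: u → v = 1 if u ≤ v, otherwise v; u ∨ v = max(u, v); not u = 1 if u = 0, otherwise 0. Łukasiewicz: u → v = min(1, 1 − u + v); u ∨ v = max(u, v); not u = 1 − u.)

Gödel evaluation:
  not x: Gödel ¬ of 0.86 = 0 (operand ≠ 0)
  (y → not x): 0.2 > 0, so result = 0
  not x: Gödel ¬ of 0.86 = 0 (operand ≠ 0)
  (not x ∨ x) = max(0, 0.86) = 0.86
  ((y → not x) → (not x ∨ x)): 0 ≤ 0.86, so result = 1
  (((y → not x) → (not x ∨ x)) → y): 1 > 0.2, so result = 0.2
  not (((y → not x) → (not x ∨ x)) → y): Gödel ¬ of 0.2 = 0 (operand ≠ 0)
  not x: Gödel ¬ of 0.86 = 0 (operand ≠ 0)
  (not x → z): 0 ≤ 0.22, so result = 1
  not (not x → z): Gödel ¬ of 1 = 0 (operand ≠ 0)
  (not (((y → not x) → (not x ∨ x)) → y) → not (not x → z)): 0 ≤ 0, so result = 1
  Gödel value = 1
Łukasiewicz evaluation:
  not x: Łukasiewicz ¬ gives 1 − 0.86 = 0.14
  (y → not x): min(1, 1 − 0.2 + 0.14) = 0.94
  not x: Łukasiewicz ¬ gives 1 − 0.86 = 0.14
  (not x ∨ x) = max(0.14, 0.86) = 0.86
  ((y → not x) → (not x ∨ x)): min(1, 1 − 0.94 + 0.86) = 0.92
  (((y → not x) → (not x ∨ x)) → y): min(1, 1 − 0.92 + 0.2) = 0.28
  not (((y → not x) → (not x ∨ x)) → y): Łukasiewicz ¬ gives 1 − 0.28 = 0.72
  not x: Łukasiewicz ¬ gives 1 − 0.86 = 0.14
  (not x → z): min(1, 1 − 0.14 + 0.22) = 1
  not (not x → z): Łukasiewicz ¬ gives 1 − 1 = 0
  (not (((y → not x) → (not x ∨ x)) → y) → not (not x → z)): min(1, 1 − 0.72 + 0) = 0.28
  Łukasiewicz value = 0.28
Difference: 1 − 0.28 = 0.72

0.72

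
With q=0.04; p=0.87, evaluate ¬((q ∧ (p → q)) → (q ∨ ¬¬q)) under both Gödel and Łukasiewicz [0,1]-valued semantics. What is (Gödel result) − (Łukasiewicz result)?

0.00

Gödel evaluation:
  (p → q): 0.87 > 0.04, so result = 0.04
  (q ∧ (p → q)) = min(0.04, 0.04) = 0.04
  ¬q: Gödel ¬ of 0.04 = 0 (operand ≠ 0)
  ¬¬q: Gödel ¬ of 0 = 1 (operand is 0)
  (q ∨ ¬¬q) = max(0.04, 1) = 1
  ((q ∧ (p → q)) → (q ∨ ¬¬q)): 0.04 ≤ 1, so result = 1
  ¬((q ∧ (p → q)) → (q ∨ ¬¬q)): Gödel ¬ of 1 = 0 (operand ≠ 0)
  Gödel value = 0
Łukasiewicz evaluation:
  (p → q): min(1, 1 − 0.87 + 0.04) = 0.17
  (q ∧ (p → q)) = min(0.04, 0.17) = 0.04
  ¬q: Łukasiewicz ¬ gives 1 − 0.04 = 0.96
  ¬¬q: Łukasiewicz ¬ gives 1 − 0.96 = 0.04
  (q ∨ ¬¬q) = max(0.04, 0.04) = 0.04
  ((q ∧ (p → q)) → (q ∨ ¬¬q)): min(1, 1 − 0.04 + 0.04) = 1
  ¬((q ∧ (p → q)) → (q ∨ ¬¬q)): Łukasiewicz ¬ gives 1 − 1 = 0
  Łukasiewicz value = 0
Difference: 0 − 0 = 0.00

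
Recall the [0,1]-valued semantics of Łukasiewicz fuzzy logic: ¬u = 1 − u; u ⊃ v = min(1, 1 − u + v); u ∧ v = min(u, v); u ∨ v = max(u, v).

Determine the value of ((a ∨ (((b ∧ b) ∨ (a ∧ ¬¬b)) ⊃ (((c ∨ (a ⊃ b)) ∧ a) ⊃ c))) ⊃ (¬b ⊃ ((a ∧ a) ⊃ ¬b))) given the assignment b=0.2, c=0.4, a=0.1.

1.00

(b ∧ b) = min(0.2, 0.2) = 0.2
¬b: Łukasiewicz ¬ gives 1 − 0.2 = 0.8
¬¬b: Łukasiewicz ¬ gives 1 − 0.8 = 0.2
(a ∧ ¬¬b) = min(0.1, 0.2) = 0.1
((b ∧ b) ∨ (a ∧ ¬¬b)) = max(0.2, 0.1) = 0.2
(a ⊃ b): min(1, 1 − 0.1 + 0.2) = 1
(c ∨ (a ⊃ b)) = max(0.4, 1) = 1
((c ∨ (a ⊃ b)) ∧ a) = min(1, 0.1) = 0.1
(((c ∨ (a ⊃ b)) ∧ a) ⊃ c): min(1, 1 − 0.1 + 0.4) = 1
(((b ∧ b) ∨ (a ∧ ¬¬b)) ⊃ (((c ∨ (a ⊃ b)) ∧ a) ⊃ c)): min(1, 1 − 0.2 + 1) = 1
(a ∨ (((b ∧ b) ∨ (a ∧ ¬¬b)) ⊃ (((c ∨ (a ⊃ b)) ∧ a) ⊃ c))) = max(0.1, 1) = 1
¬b: Łukasiewicz ¬ gives 1 − 0.2 = 0.8
(a ∧ a) = min(0.1, 0.1) = 0.1
¬b: Łukasiewicz ¬ gives 1 − 0.2 = 0.8
((a ∧ a) ⊃ ¬b): min(1, 1 − 0.1 + 0.8) = 1
(¬b ⊃ ((a ∧ a) ⊃ ¬b)): min(1, 1 − 0.8 + 1) = 1
((a ∨ (((b ∧ b) ∨ (a ∧ ¬¬b)) ⊃ (((c ∨ (a ⊃ b)) ∧ a) ⊃ c))) ⊃ (¬b ⊃ ((a ∧ a) ⊃ ¬b))): min(1, 1 − 1 + 1) = 1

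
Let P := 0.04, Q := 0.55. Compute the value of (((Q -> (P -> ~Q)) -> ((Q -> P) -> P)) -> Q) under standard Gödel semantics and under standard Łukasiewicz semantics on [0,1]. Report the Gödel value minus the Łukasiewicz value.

-0.45

Gödel evaluation:
  ~Q: Gödel ¬ of 0.55 = 0 (operand ≠ 0)
  (P -> ~Q): 0.04 > 0, so result = 0
  (Q -> (P -> ~Q)): 0.55 > 0, so result = 0
  (Q -> P): 0.55 > 0.04, so result = 0.04
  ((Q -> P) -> P): 0.04 ≤ 0.04, so result = 1
  ((Q -> (P -> ~Q)) -> ((Q -> P) -> P)): 0 ≤ 1, so result = 1
  (((Q -> (P -> ~Q)) -> ((Q -> P) -> P)) -> Q): 1 > 0.55, so result = 0.55
  Gödel value = 0.55
Łukasiewicz evaluation:
  ~Q: Łukasiewicz ¬ gives 1 − 0.55 = 0.45
  (P -> ~Q): min(1, 1 − 0.04 + 0.45) = 1
  (Q -> (P -> ~Q)): min(1, 1 − 0.55 + 1) = 1
  (Q -> P): min(1, 1 − 0.55 + 0.04) = 0.49
  ((Q -> P) -> P): min(1, 1 − 0.49 + 0.04) = 0.55
  ((Q -> (P -> ~Q)) -> ((Q -> P) -> P)): min(1, 1 − 1 + 0.55) = 0.55
  (((Q -> (P -> ~Q)) -> ((Q -> P) -> P)) -> Q): min(1, 1 − 0.55 + 0.55) = 1
  Łukasiewicz value = 1
Difference: 0.55 − 1 = -0.45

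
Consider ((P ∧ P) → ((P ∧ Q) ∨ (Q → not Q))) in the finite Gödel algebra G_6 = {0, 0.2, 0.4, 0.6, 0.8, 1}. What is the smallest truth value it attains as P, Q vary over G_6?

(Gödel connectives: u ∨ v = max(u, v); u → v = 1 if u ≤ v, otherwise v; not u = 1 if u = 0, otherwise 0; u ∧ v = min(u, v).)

The minimum is attained at P = 0.4, Q = 0.2:
  (P ∧ P) = min(0.4, 0.4) = 0.4
  (P ∧ Q) = min(0.4, 0.2) = 0.2
  not Q: Gödel ¬ of 0.2 = 0 (operand ≠ 0)
  (Q → not Q): 0.2 > 0, so result = 0
  ((P ∧ Q) ∨ (Q → not Q)) = max(0.2, 0) = 0.2
  ((P ∧ P) → ((P ∧ Q) ∨ (Q → not Q))): 0.4 > 0.2, so result = 0.2
Checking all 36 assignments confirms none give a value below 0.20.

0.20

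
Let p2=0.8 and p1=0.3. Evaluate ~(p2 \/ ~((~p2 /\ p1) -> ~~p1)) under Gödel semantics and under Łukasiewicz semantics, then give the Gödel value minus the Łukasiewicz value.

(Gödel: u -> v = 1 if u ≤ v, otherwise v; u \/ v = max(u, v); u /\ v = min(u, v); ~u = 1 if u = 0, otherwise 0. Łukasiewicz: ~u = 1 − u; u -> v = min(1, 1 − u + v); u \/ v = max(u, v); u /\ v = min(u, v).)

Gödel evaluation:
  ~p2: Gödel ¬ of 0.8 = 0 (operand ≠ 0)
  (~p2 /\ p1) = min(0, 0.3) = 0
  ~p1: Gödel ¬ of 0.3 = 0 (operand ≠ 0)
  ~~p1: Gödel ¬ of 0 = 1 (operand is 0)
  ((~p2 /\ p1) -> ~~p1): 0 ≤ 1, so result = 1
  ~((~p2 /\ p1) -> ~~p1): Gödel ¬ of 1 = 0 (operand ≠ 0)
  (p2 \/ ~((~p2 /\ p1) -> ~~p1)) = max(0.8, 0) = 0.8
  ~(p2 \/ ~((~p2 /\ p1) -> ~~p1)): Gödel ¬ of 0.8 = 0 (operand ≠ 0)
  Gödel value = 0
Łukasiewicz evaluation:
  ~p2: Łukasiewicz ¬ gives 1 − 0.8 = 0.2
  (~p2 /\ p1) = min(0.2, 0.3) = 0.2
  ~p1: Łukasiewicz ¬ gives 1 − 0.3 = 0.7
  ~~p1: Łukasiewicz ¬ gives 1 − 0.7 = 0.3
  ((~p2 /\ p1) -> ~~p1): min(1, 1 − 0.2 + 0.3) = 1
  ~((~p2 /\ p1) -> ~~p1): Łukasiewicz ¬ gives 1 − 1 = 0
  (p2 \/ ~((~p2 /\ p1) -> ~~p1)) = max(0.8, 0) = 0.8
  ~(p2 \/ ~((~p2 /\ p1) -> ~~p1)): Łukasiewicz ¬ gives 1 − 0.8 = 0.2
  Łukasiewicz value = 0.2
Difference: 0 − 0.2 = -0.20

-0.20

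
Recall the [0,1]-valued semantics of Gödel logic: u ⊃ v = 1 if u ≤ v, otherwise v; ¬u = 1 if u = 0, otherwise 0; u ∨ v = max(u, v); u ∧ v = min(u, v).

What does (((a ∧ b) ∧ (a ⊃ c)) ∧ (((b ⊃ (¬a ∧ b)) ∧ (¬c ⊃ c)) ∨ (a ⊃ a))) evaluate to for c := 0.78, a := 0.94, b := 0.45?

(a ∧ b) = min(0.94, 0.45) = 0.45
(a ⊃ c): 0.94 > 0.78, so result = 0.78
((a ∧ b) ∧ (a ⊃ c)) = min(0.45, 0.78) = 0.45
¬a: Gödel ¬ of 0.94 = 0 (operand ≠ 0)
(¬a ∧ b) = min(0, 0.45) = 0
(b ⊃ (¬a ∧ b)): 0.45 > 0, so result = 0
¬c: Gödel ¬ of 0.78 = 0 (operand ≠ 0)
(¬c ⊃ c): 0 ≤ 0.78, so result = 1
((b ⊃ (¬a ∧ b)) ∧ (¬c ⊃ c)) = min(0, 1) = 0
(a ⊃ a): 0.94 ≤ 0.94, so result = 1
(((b ⊃ (¬a ∧ b)) ∧ (¬c ⊃ c)) ∨ (a ⊃ a)) = max(0, 1) = 1
(((a ∧ b) ∧ (a ⊃ c)) ∧ (((b ⊃ (¬a ∧ b)) ∧ (¬c ⊃ c)) ∨ (a ⊃ a))) = min(0.45, 1) = 0.45

0.45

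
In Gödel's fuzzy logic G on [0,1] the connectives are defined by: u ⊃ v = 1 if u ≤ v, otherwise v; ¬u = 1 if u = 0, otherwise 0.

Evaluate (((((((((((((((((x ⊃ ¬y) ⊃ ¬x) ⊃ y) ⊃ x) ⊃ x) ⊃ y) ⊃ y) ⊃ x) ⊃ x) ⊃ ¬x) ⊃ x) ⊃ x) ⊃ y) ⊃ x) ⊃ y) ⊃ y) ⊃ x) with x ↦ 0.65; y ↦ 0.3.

0.65

¬y: Gödel ¬ of 0.3 = 0 (operand ≠ 0)
(x ⊃ ¬y): 0.65 > 0, so result = 0
¬x: Gödel ¬ of 0.65 = 0 (operand ≠ 0)
((x ⊃ ¬y) ⊃ ¬x): 0 ≤ 0, so result = 1
(((x ⊃ ¬y) ⊃ ¬x) ⊃ y): 1 > 0.3, so result = 0.3
((((x ⊃ ¬y) ⊃ ¬x) ⊃ y) ⊃ x): 0.3 ≤ 0.65, so result = 1
(((((x ⊃ ¬y) ⊃ ¬x) ⊃ y) ⊃ x) ⊃ x): 1 > 0.65, so result = 0.65
((((((x ⊃ ¬y) ⊃ ¬x) ⊃ y) ⊃ x) ⊃ x) ⊃ y): 0.65 > 0.3, so result = 0.3
(((((((x ⊃ ¬y) ⊃ ¬x) ⊃ y) ⊃ x) ⊃ x) ⊃ y) ⊃ y): 0.3 ≤ 0.3, so result = 1
((((((((x ⊃ ¬y) ⊃ ¬x) ⊃ y) ⊃ x) ⊃ x) ⊃ y) ⊃ y) ⊃ x): 1 > 0.65, so result = 0.65
(((((((((x ⊃ ¬y) ⊃ ¬x) ⊃ y) ⊃ x) ⊃ x) ⊃ y) ⊃ y) ⊃ x) ⊃ x): 0.65 ≤ 0.65, so result = 1
¬x: Gödel ¬ of 0.65 = 0 (operand ≠ 0)
((((((((((x ⊃ ¬y) ⊃ ¬x) ⊃ y) ⊃ x) ⊃ x) ⊃ y) ⊃ y) ⊃ x) ⊃ x) ⊃ ¬x): 1 > 0, so result = 0
(((((((((((x ⊃ ¬y) ⊃ ¬x) ⊃ y) ⊃ x) ⊃ x) ⊃ y) ⊃ y) ⊃ x) ⊃ x) ⊃ ¬x) ⊃ x): 0 ≤ 0.65, so result = 1
((((((((((((x ⊃ ¬y) ⊃ ¬x) ⊃ y) ⊃ x) ⊃ x) ⊃ y) ⊃ y) ⊃ x) ⊃ x) ⊃ ¬x) ⊃ x) ⊃ x): 1 > 0.65, so result = 0.65
(((((((((((((x ⊃ ¬y) ⊃ ¬x) ⊃ y) ⊃ x) ⊃ x) ⊃ y) ⊃ y) ⊃ x) ⊃ x) ⊃ ¬x) ⊃ x) ⊃ x) ⊃ y): 0.65 > 0.3, so result = 0.3
((((((((((((((x ⊃ ¬y) ⊃ ¬x) ⊃ y) ⊃ x) ⊃ x) ⊃ y) ⊃ y) ⊃ x) ⊃ x) ⊃ ¬x) ⊃ x) ⊃ x) ⊃ y) ⊃ x): 0.3 ≤ 0.65, so result = 1
(((((((((((((((x ⊃ ¬y) ⊃ ¬x) ⊃ y) ⊃ x) ⊃ x) ⊃ y) ⊃ y) ⊃ x) ⊃ x) ⊃ ¬x) ⊃ x) ⊃ x) ⊃ y) ⊃ x) ⊃ y): 1 > 0.3, so result = 0.3
((((((((((((((((x ⊃ ¬y) ⊃ ¬x) ⊃ y) ⊃ x) ⊃ x) ⊃ y) ⊃ y) ⊃ x) ⊃ x) ⊃ ¬x) ⊃ x) ⊃ x) ⊃ y) ⊃ x) ⊃ y) ⊃ y): 0.3 ≤ 0.3, so result = 1
(((((((((((((((((x ⊃ ¬y) ⊃ ¬x) ⊃ y) ⊃ x) ⊃ x) ⊃ y) ⊃ y) ⊃ x) ⊃ x) ⊃ ¬x) ⊃ x) ⊃ x) ⊃ y) ⊃ x) ⊃ y) ⊃ y) ⊃ x): 1 > 0.65, so result = 0.65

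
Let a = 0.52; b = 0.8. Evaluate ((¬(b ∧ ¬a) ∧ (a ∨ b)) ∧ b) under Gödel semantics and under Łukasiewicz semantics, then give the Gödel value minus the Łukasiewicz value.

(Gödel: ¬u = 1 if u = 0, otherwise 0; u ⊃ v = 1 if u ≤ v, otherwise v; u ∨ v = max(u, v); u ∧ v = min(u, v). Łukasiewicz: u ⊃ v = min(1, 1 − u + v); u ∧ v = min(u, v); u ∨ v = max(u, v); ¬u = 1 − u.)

Gödel evaluation:
  ¬a: Gödel ¬ of 0.52 = 0 (operand ≠ 0)
  (b ∧ ¬a) = min(0.8, 0) = 0
  ¬(b ∧ ¬a): Gödel ¬ of 0 = 1 (operand is 0)
  (a ∨ b) = max(0.52, 0.8) = 0.8
  (¬(b ∧ ¬a) ∧ (a ∨ b)) = min(1, 0.8) = 0.8
  ((¬(b ∧ ¬a) ∧ (a ∨ b)) ∧ b) = min(0.8, 0.8) = 0.8
  Gödel value = 0.8
Łukasiewicz evaluation:
  ¬a: Łukasiewicz ¬ gives 1 − 0.52 = 0.48
  (b ∧ ¬a) = min(0.8, 0.48) = 0.48
  ¬(b ∧ ¬a): Łukasiewicz ¬ gives 1 − 0.48 = 0.52
  (a ∨ b) = max(0.52, 0.8) = 0.8
  (¬(b ∧ ¬a) ∧ (a ∨ b)) = min(0.52, 0.8) = 0.52
  ((¬(b ∧ ¬a) ∧ (a ∨ b)) ∧ b) = min(0.52, 0.8) = 0.52
  Łukasiewicz value = 0.52
Difference: 0.8 − 0.52 = 0.28

0.28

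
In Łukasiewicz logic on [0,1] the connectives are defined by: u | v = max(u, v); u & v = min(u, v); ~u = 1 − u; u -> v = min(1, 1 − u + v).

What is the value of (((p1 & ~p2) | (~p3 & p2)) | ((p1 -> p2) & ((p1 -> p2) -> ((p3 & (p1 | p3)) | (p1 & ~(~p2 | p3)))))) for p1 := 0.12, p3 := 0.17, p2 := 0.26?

0.26

~p2: Łukasiewicz ¬ gives 1 − 0.26 = 0.74
(p1 & ~p2) = min(0.12, 0.74) = 0.12
~p3: Łukasiewicz ¬ gives 1 − 0.17 = 0.83
(~p3 & p2) = min(0.83, 0.26) = 0.26
((p1 & ~p2) | (~p3 & p2)) = max(0.12, 0.26) = 0.26
(p1 -> p2): min(1, 1 − 0.12 + 0.26) = 1
(p1 -> p2): min(1, 1 − 0.12 + 0.26) = 1
(p1 | p3) = max(0.12, 0.17) = 0.17
(p3 & (p1 | p3)) = min(0.17, 0.17) = 0.17
~p2: Łukasiewicz ¬ gives 1 − 0.26 = 0.74
(~p2 | p3) = max(0.74, 0.17) = 0.74
~(~p2 | p3): Łukasiewicz ¬ gives 1 − 0.74 = 0.26
(p1 & ~(~p2 | p3)) = min(0.12, 0.26) = 0.12
((p3 & (p1 | p3)) | (p1 & ~(~p2 | p3))) = max(0.17, 0.12) = 0.17
((p1 -> p2) -> ((p3 & (p1 | p3)) | (p1 & ~(~p2 | p3)))): min(1, 1 − 1 + 0.17) = 0.17
((p1 -> p2) & ((p1 -> p2) -> ((p3 & (p1 | p3)) | (p1 & ~(~p2 | p3))))) = min(1, 0.17) = 0.17
(((p1 & ~p2) | (~p3 & p2)) | ((p1 -> p2) & ((p1 -> p2) -> ((p3 & (p1 | p3)) | (p1 & ~(~p2 | p3)))))) = max(0.26, 0.17) = 0.26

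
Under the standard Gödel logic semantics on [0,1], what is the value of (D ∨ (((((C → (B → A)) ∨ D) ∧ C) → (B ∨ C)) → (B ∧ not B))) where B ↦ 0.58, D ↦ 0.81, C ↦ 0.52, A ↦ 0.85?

0.81

(B → A): 0.58 ≤ 0.85, so result = 1
(C → (B → A)): 0.52 ≤ 1, so result = 1
((C → (B → A)) ∨ D) = max(1, 0.81) = 1
(((C → (B → A)) ∨ D) ∧ C) = min(1, 0.52) = 0.52
(B ∨ C) = max(0.58, 0.52) = 0.58
((((C → (B → A)) ∨ D) ∧ C) → (B ∨ C)): 0.52 ≤ 0.58, so result = 1
not B: Gödel ¬ of 0.58 = 0 (operand ≠ 0)
(B ∧ not B) = min(0.58, 0) = 0
(((((C → (B → A)) ∨ D) ∧ C) → (B ∨ C)) → (B ∧ not B)): 1 > 0, so result = 0
(D ∨ (((((C → (B → A)) ∨ D) ∧ C) → (B ∨ C)) → (B ∧ not B))) = max(0.81, 0) = 0.81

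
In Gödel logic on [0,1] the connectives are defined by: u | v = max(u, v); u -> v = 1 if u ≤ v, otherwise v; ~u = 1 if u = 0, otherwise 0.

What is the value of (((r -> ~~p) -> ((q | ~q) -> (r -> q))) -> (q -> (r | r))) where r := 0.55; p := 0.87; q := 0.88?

0.55

~p: Gödel ¬ of 0.87 = 0 (operand ≠ 0)
~~p: Gödel ¬ of 0 = 1 (operand is 0)
(r -> ~~p): 0.55 ≤ 1, so result = 1
~q: Gödel ¬ of 0.88 = 0 (operand ≠ 0)
(q | ~q) = max(0.88, 0) = 0.88
(r -> q): 0.55 ≤ 0.88, so result = 1
((q | ~q) -> (r -> q)): 0.88 ≤ 1, so result = 1
((r -> ~~p) -> ((q | ~q) -> (r -> q))): 1 ≤ 1, so result = 1
(r | r) = max(0.55, 0.55) = 0.55
(q -> (r | r)): 0.88 > 0.55, so result = 0.55
(((r -> ~~p) -> ((q | ~q) -> (r -> q))) -> (q -> (r | r))): 1 > 0.55, so result = 0.55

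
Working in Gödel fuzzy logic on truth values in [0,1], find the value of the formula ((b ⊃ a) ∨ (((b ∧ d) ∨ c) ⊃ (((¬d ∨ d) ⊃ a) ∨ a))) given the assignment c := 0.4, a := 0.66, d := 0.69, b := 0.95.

(b ⊃ a): 0.95 > 0.66, so result = 0.66
(b ∧ d) = min(0.95, 0.69) = 0.69
((b ∧ d) ∨ c) = max(0.69, 0.4) = 0.69
¬d: Gödel ¬ of 0.69 = 0 (operand ≠ 0)
(¬d ∨ d) = max(0, 0.69) = 0.69
((¬d ∨ d) ⊃ a): 0.69 > 0.66, so result = 0.66
(((¬d ∨ d) ⊃ a) ∨ a) = max(0.66, 0.66) = 0.66
(((b ∧ d) ∨ c) ⊃ (((¬d ∨ d) ⊃ a) ∨ a)): 0.69 > 0.66, so result = 0.66
((b ⊃ a) ∨ (((b ∧ d) ∨ c) ⊃ (((¬d ∨ d) ⊃ a) ∨ a))) = max(0.66, 0.66) = 0.66

0.66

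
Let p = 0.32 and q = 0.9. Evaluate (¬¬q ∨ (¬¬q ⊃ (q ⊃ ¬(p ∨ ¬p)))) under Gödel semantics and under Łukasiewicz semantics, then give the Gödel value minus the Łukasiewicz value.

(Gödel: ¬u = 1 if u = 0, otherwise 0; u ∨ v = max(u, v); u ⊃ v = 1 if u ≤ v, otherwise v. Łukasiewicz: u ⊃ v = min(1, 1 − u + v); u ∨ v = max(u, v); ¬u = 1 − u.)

Gödel evaluation:
  ¬q: Gödel ¬ of 0.9 = 0 (operand ≠ 0)
  ¬¬q: Gödel ¬ of 0 = 1 (operand is 0)
  ¬q: Gödel ¬ of 0.9 = 0 (operand ≠ 0)
  ¬¬q: Gödel ¬ of 0 = 1 (operand is 0)
  ¬p: Gödel ¬ of 0.32 = 0 (operand ≠ 0)
  (p ∨ ¬p) = max(0.32, 0) = 0.32
  ¬(p ∨ ¬p): Gödel ¬ of 0.32 = 0 (operand ≠ 0)
  (q ⊃ ¬(p ∨ ¬p)): 0.9 > 0, so result = 0
  (¬¬q ⊃ (q ⊃ ¬(p ∨ ¬p))): 1 > 0, so result = 0
  (¬¬q ∨ (¬¬q ⊃ (q ⊃ ¬(p ∨ ¬p)))) = max(1, 0) = 1
  Gödel value = 1
Łukasiewicz evaluation:
  ¬q: Łukasiewicz ¬ gives 1 − 0.9 = 0.1
  ¬¬q: Łukasiewicz ¬ gives 1 − 0.1 = 0.9
  ¬q: Łukasiewicz ¬ gives 1 − 0.9 = 0.1
  ¬¬q: Łukasiewicz ¬ gives 1 − 0.1 = 0.9
  ¬p: Łukasiewicz ¬ gives 1 − 0.32 = 0.68
  (p ∨ ¬p) = max(0.32, 0.68) = 0.68
  ¬(p ∨ ¬p): Łukasiewicz ¬ gives 1 − 0.68 = 0.32
  (q ⊃ ¬(p ∨ ¬p)): min(1, 1 − 0.9 + 0.32) = 0.42
  (¬¬q ⊃ (q ⊃ ¬(p ∨ ¬p))): min(1, 1 − 0.9 + 0.42) = 0.52
  (¬¬q ∨ (¬¬q ⊃ (q ⊃ ¬(p ∨ ¬p)))) = max(0.9, 0.52) = 0.9
  Łukasiewicz value = 0.9
Difference: 1 − 0.9 = 0.10

0.10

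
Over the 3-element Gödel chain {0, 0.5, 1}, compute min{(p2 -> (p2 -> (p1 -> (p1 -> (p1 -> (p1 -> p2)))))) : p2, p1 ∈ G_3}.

Every assignment gives 1. For instance at p2 = 0, p1 = 0:
  (p1 -> p2): 0 ≤ 0, so result = 1
  (p1 -> (p1 -> p2)): 0 ≤ 1, so result = 1
  (p1 -> (p1 -> (p1 -> p2))): 0 ≤ 1, so result = 1
  (p1 -> (p1 -> (p1 -> (p1 -> p2)))): 0 ≤ 1, so result = 1
  (p2 -> (p1 -> (p1 -> (p1 -> (p1 -> p2))))): 0 ≤ 1, so result = 1
  (p2 -> (p2 -> (p1 -> (p1 -> (p1 -> (p1 -> p2)))))): 0 ≤ 1, so result = 1
All 9 assignments give value 1 — the formula is a G_3-tautology.

1.00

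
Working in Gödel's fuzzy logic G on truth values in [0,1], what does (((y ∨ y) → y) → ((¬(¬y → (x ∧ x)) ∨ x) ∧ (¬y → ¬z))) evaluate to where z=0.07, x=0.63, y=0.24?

(y ∨ y) = max(0.24, 0.24) = 0.24
((y ∨ y) → y): 0.24 ≤ 0.24, so result = 1
¬y: Gödel ¬ of 0.24 = 0 (operand ≠ 0)
(x ∧ x) = min(0.63, 0.63) = 0.63
(¬y → (x ∧ x)): 0 ≤ 0.63, so result = 1
¬(¬y → (x ∧ x)): Gödel ¬ of 1 = 0 (operand ≠ 0)
(¬(¬y → (x ∧ x)) ∨ x) = max(0, 0.63) = 0.63
¬y: Gödel ¬ of 0.24 = 0 (operand ≠ 0)
¬z: Gödel ¬ of 0.07 = 0 (operand ≠ 0)
(¬y → ¬z): 0 ≤ 0, so result = 1
((¬(¬y → (x ∧ x)) ∨ x) ∧ (¬y → ¬z)) = min(0.63, 1) = 0.63
(((y ∨ y) → y) → ((¬(¬y → (x ∧ x)) ∨ x) ∧ (¬y → ¬z))): 1 > 0.63, so result = 0.63

0.63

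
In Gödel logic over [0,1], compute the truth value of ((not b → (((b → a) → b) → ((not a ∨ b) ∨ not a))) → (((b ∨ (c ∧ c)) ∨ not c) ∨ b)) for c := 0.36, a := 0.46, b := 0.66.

not b: Gödel ¬ of 0.66 = 0 (operand ≠ 0)
(b → a): 0.66 > 0.46, so result = 0.46
((b → a) → b): 0.46 ≤ 0.66, so result = 1
not a: Gödel ¬ of 0.46 = 0 (operand ≠ 0)
(not a ∨ b) = max(0, 0.66) = 0.66
not a: Gödel ¬ of 0.46 = 0 (operand ≠ 0)
((not a ∨ b) ∨ not a) = max(0.66, 0) = 0.66
(((b → a) → b) → ((not a ∨ b) ∨ not a)): 1 > 0.66, so result = 0.66
(not b → (((b → a) → b) → ((not a ∨ b) ∨ not a))): 0 ≤ 0.66, so result = 1
(c ∧ c) = min(0.36, 0.36) = 0.36
(b ∨ (c ∧ c)) = max(0.66, 0.36) = 0.66
not c: Gödel ¬ of 0.36 = 0 (operand ≠ 0)
((b ∨ (c ∧ c)) ∨ not c) = max(0.66, 0) = 0.66
(((b ∨ (c ∧ c)) ∨ not c) ∨ b) = max(0.66, 0.66) = 0.66
((not b → (((b → a) → b) → ((not a ∨ b) ∨ not a))) → (((b ∨ (c ∧ c)) ∨ not c) ∨ b)): 1 > 0.66, so result = 0.66

0.66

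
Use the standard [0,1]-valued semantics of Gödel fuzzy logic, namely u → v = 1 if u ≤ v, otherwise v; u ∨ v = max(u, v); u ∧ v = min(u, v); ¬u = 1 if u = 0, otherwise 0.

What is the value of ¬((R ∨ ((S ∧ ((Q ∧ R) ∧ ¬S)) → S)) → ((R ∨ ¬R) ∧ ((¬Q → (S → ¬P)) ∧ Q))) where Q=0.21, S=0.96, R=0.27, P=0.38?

(Q ∧ R) = min(0.21, 0.27) = 0.21
¬S: Gödel ¬ of 0.96 = 0 (operand ≠ 0)
((Q ∧ R) ∧ ¬S) = min(0.21, 0) = 0
(S ∧ ((Q ∧ R) ∧ ¬S)) = min(0.96, 0) = 0
((S ∧ ((Q ∧ R) ∧ ¬S)) → S): 0 ≤ 0.96, so result = 1
(R ∨ ((S ∧ ((Q ∧ R) ∧ ¬S)) → S)) = max(0.27, 1) = 1
¬R: Gödel ¬ of 0.27 = 0 (operand ≠ 0)
(R ∨ ¬R) = max(0.27, 0) = 0.27
¬Q: Gödel ¬ of 0.21 = 0 (operand ≠ 0)
¬P: Gödel ¬ of 0.38 = 0 (operand ≠ 0)
(S → ¬P): 0.96 > 0, so result = 0
(¬Q → (S → ¬P)): 0 ≤ 0, so result = 1
((¬Q → (S → ¬P)) ∧ Q) = min(1, 0.21) = 0.21
((R ∨ ¬R) ∧ ((¬Q → (S → ¬P)) ∧ Q)) = min(0.27, 0.21) = 0.21
((R ∨ ((S ∧ ((Q ∧ R) ∧ ¬S)) → S)) → ((R ∨ ¬R) ∧ ((¬Q → (S → ¬P)) ∧ Q))): 1 > 0.21, so result = 0.21
¬((R ∨ ((S ∧ ((Q ∧ R) ∧ ¬S)) → S)) → ((R ∨ ¬R) ∧ ((¬Q → (S → ¬P)) ∧ Q))): Gödel ¬ of 0.21 = 0 (operand ≠ 0)

0.00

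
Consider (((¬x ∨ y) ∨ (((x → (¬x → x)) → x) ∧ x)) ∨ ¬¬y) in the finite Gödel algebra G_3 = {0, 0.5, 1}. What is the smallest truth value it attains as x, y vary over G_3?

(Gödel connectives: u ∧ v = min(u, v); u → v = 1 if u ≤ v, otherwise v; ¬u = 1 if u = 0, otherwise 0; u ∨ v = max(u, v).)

0.50

The minimum is attained at x = 0.5, y = 0:
  ¬x: Gödel ¬ of 0.5 = 0 (operand ≠ 0)
  (¬x ∨ y) = max(0, 0) = 0
  ¬x: Gödel ¬ of 0.5 = 0 (operand ≠ 0)
  (¬x → x): 0 ≤ 0.5, so result = 1
  (x → (¬x → x)): 0.5 ≤ 1, so result = 1
  ((x → (¬x → x)) → x): 1 > 0.5, so result = 0.5
  (((x → (¬x → x)) → x) ∧ x) = min(0.5, 0.5) = 0.5
  ((¬x ∨ y) ∨ (((x → (¬x → x)) → x) ∧ x)) = max(0, 0.5) = 0.5
  ¬y: Gödel ¬ of 0 = 1 (operand is 0)
  ¬¬y: Gödel ¬ of 1 = 0 (operand ≠ 0)
  (((¬x ∨ y) ∨ (((x → (¬x → x)) → x) ∧ x)) ∨ ¬¬y) = max(0.5, 0) = 0.5
Checking all 9 assignments confirms none give a value below 0.50.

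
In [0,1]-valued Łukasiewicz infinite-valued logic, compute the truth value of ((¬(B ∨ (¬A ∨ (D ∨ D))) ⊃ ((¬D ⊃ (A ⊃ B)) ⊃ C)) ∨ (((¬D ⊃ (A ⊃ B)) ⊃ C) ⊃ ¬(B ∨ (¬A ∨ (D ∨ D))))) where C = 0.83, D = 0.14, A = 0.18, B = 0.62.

¬A: Łukasiewicz ¬ gives 1 − 0.18 = 0.82
(D ∨ D) = max(0.14, 0.14) = 0.14
(¬A ∨ (D ∨ D)) = max(0.82, 0.14) = 0.82
(B ∨ (¬A ∨ (D ∨ D))) = max(0.62, 0.82) = 0.82
¬(B ∨ (¬A ∨ (D ∨ D))): Łukasiewicz ¬ gives 1 − 0.82 = 0.18
¬D: Łukasiewicz ¬ gives 1 − 0.14 = 0.86
(A ⊃ B): min(1, 1 − 0.18 + 0.62) = 1
(¬D ⊃ (A ⊃ B)): min(1, 1 − 0.86 + 1) = 1
((¬D ⊃ (A ⊃ B)) ⊃ C): min(1, 1 − 1 + 0.83) = 0.83
(¬(B ∨ (¬A ∨ (D ∨ D))) ⊃ ((¬D ⊃ (A ⊃ B)) ⊃ C)): min(1, 1 − 0.18 + 0.83) = 1
¬D: Łukasiewicz ¬ gives 1 − 0.14 = 0.86
(A ⊃ B): min(1, 1 − 0.18 + 0.62) = 1
(¬D ⊃ (A ⊃ B)): min(1, 1 − 0.86 + 1) = 1
((¬D ⊃ (A ⊃ B)) ⊃ C): min(1, 1 − 1 + 0.83) = 0.83
¬A: Łukasiewicz ¬ gives 1 − 0.18 = 0.82
(D ∨ D) = max(0.14, 0.14) = 0.14
(¬A ∨ (D ∨ D)) = max(0.82, 0.14) = 0.82
(B ∨ (¬A ∨ (D ∨ D))) = max(0.62, 0.82) = 0.82
¬(B ∨ (¬A ∨ (D ∨ D))): Łukasiewicz ¬ gives 1 − 0.82 = 0.18
(((¬D ⊃ (A ⊃ B)) ⊃ C) ⊃ ¬(B ∨ (¬A ∨ (D ∨ D)))): min(1, 1 − 0.83 + 0.18) = 0.35
((¬(B ∨ (¬A ∨ (D ∨ D))) ⊃ ((¬D ⊃ (A ⊃ B)) ⊃ C)) ∨ (((¬D ⊃ (A ⊃ B)) ⊃ C) ⊃ ¬(B ∨ (¬A ∨ (D ∨ D))))) = max(1, 0.35) = 1

1.00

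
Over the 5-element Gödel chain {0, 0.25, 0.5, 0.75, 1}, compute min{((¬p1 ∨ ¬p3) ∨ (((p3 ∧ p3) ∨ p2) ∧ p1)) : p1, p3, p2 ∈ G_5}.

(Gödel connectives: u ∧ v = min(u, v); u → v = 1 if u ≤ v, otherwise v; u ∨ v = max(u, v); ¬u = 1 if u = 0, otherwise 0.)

0.25

The minimum is attained at p1 = 0.25, p3 = 0.25, p2 = 0:
  ¬p1: Gödel ¬ of 0.25 = 0 (operand ≠ 0)
  ¬p3: Gödel ¬ of 0.25 = 0 (operand ≠ 0)
  (¬p1 ∨ ¬p3) = max(0, 0) = 0
  (p3 ∧ p3) = min(0.25, 0.25) = 0.25
  ((p3 ∧ p3) ∨ p2) = max(0.25, 0) = 0.25
  (((p3 ∧ p3) ∨ p2) ∧ p1) = min(0.25, 0.25) = 0.25
  ((¬p1 ∨ ¬p3) ∨ (((p3 ∧ p3) ∨ p2) ∧ p1)) = max(0, 0.25) = 0.25
Checking all 125 assignments confirms none give a value below 0.25.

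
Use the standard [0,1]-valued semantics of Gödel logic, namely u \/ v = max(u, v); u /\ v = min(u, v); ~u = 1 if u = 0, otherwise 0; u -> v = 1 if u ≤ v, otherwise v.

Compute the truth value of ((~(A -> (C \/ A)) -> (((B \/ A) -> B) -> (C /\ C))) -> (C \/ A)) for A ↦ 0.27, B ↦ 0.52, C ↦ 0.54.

0.54

(C \/ A) = max(0.54, 0.27) = 0.54
(A -> (C \/ A)): 0.27 ≤ 0.54, so result = 1
~(A -> (C \/ A)): Gödel ¬ of 1 = 0 (operand ≠ 0)
(B \/ A) = max(0.52, 0.27) = 0.52
((B \/ A) -> B): 0.52 ≤ 0.52, so result = 1
(C /\ C) = min(0.54, 0.54) = 0.54
(((B \/ A) -> B) -> (C /\ C)): 1 > 0.54, so result = 0.54
(~(A -> (C \/ A)) -> (((B \/ A) -> B) -> (C /\ C))): 0 ≤ 0.54, so result = 1
(C \/ A) = max(0.54, 0.27) = 0.54
((~(A -> (C \/ A)) -> (((B \/ A) -> B) -> (C /\ C))) -> (C \/ A)): 1 > 0.54, so result = 0.54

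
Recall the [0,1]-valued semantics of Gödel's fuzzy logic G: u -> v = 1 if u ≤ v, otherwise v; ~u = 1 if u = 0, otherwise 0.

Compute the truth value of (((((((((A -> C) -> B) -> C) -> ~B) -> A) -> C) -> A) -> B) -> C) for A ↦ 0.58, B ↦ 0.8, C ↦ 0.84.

0.84

(A -> C): 0.58 ≤ 0.84, so result = 1
((A -> C) -> B): 1 > 0.8, so result = 0.8
(((A -> C) -> B) -> C): 0.8 ≤ 0.84, so result = 1
~B: Gödel ¬ of 0.8 = 0 (operand ≠ 0)
((((A -> C) -> B) -> C) -> ~B): 1 > 0, so result = 0
(((((A -> C) -> B) -> C) -> ~B) -> A): 0 ≤ 0.58, so result = 1
((((((A -> C) -> B) -> C) -> ~B) -> A) -> C): 1 > 0.84, so result = 0.84
(((((((A -> C) -> B) -> C) -> ~B) -> A) -> C) -> A): 0.84 > 0.58, so result = 0.58
((((((((A -> C) -> B) -> C) -> ~B) -> A) -> C) -> A) -> B): 0.58 ≤ 0.8, so result = 1
(((((((((A -> C) -> B) -> C) -> ~B) -> A) -> C) -> A) -> B) -> C): 1 > 0.84, so result = 0.84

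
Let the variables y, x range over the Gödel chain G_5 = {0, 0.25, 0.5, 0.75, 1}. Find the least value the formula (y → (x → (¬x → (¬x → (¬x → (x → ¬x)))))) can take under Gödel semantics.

Every assignment gives 1. For instance at y = 0, x = 0:
  ¬x: Gödel ¬ of 0 = 1 (operand is 0)
  ¬x: Gödel ¬ of 0 = 1 (operand is 0)
  ¬x: Gödel ¬ of 0 = 1 (operand is 0)
  ¬x: Gödel ¬ of 0 = 1 (operand is 0)
  (x → ¬x): 0 ≤ 1, so result = 1
  (¬x → (x → ¬x)): 1 ≤ 1, so result = 1
  (¬x → (¬x → (x → ¬x))): 1 ≤ 1, so result = 1
  (¬x → (¬x → (¬x → (x → ¬x)))): 1 ≤ 1, so result = 1
  (x → (¬x → (¬x → (¬x → (x → ¬x))))): 0 ≤ 1, so result = 1
  (y → (x → (¬x → (¬x → (¬x → (x → ¬x)))))): 0 ≤ 1, so result = 1
All 25 assignments give value 1 — the formula is a G_5-tautology.

1.00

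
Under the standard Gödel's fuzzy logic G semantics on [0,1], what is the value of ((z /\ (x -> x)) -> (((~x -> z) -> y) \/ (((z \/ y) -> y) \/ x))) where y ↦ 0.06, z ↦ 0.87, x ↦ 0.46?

(x -> x): 0.46 ≤ 0.46, so result = 1
(z /\ (x -> x)) = min(0.87, 1) = 0.87
~x: Gödel ¬ of 0.46 = 0 (operand ≠ 0)
(~x -> z): 0 ≤ 0.87, so result = 1
((~x -> z) -> y): 1 > 0.06, so result = 0.06
(z \/ y) = max(0.87, 0.06) = 0.87
((z \/ y) -> y): 0.87 > 0.06, so result = 0.06
(((z \/ y) -> y) \/ x) = max(0.06, 0.46) = 0.46
(((~x -> z) -> y) \/ (((z \/ y) -> y) \/ x)) = max(0.06, 0.46) = 0.46
((z /\ (x -> x)) -> (((~x -> z) -> y) \/ (((z \/ y) -> y) \/ x))): 0.87 > 0.46, so result = 0.46

0.46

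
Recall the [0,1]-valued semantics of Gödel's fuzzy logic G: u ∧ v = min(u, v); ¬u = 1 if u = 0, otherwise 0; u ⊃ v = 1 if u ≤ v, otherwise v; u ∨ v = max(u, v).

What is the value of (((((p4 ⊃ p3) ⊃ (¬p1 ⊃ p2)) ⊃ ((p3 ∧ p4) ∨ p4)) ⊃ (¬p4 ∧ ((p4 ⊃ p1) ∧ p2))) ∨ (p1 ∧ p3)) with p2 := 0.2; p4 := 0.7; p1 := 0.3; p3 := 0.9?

(p4 ⊃ p3): 0.7 ≤ 0.9, so result = 1
¬p1: Gödel ¬ of 0.3 = 0 (operand ≠ 0)
(¬p1 ⊃ p2): 0 ≤ 0.2, so result = 1
((p4 ⊃ p3) ⊃ (¬p1 ⊃ p2)): 1 ≤ 1, so result = 1
(p3 ∧ p4) = min(0.9, 0.7) = 0.7
((p3 ∧ p4) ∨ p4) = max(0.7, 0.7) = 0.7
(((p4 ⊃ p3) ⊃ (¬p1 ⊃ p2)) ⊃ ((p3 ∧ p4) ∨ p4)): 1 > 0.7, so result = 0.7
¬p4: Gödel ¬ of 0.7 = 0 (operand ≠ 0)
(p4 ⊃ p1): 0.7 > 0.3, so result = 0.3
((p4 ⊃ p1) ∧ p2) = min(0.3, 0.2) = 0.2
(¬p4 ∧ ((p4 ⊃ p1) ∧ p2)) = min(0, 0.2) = 0
((((p4 ⊃ p3) ⊃ (¬p1 ⊃ p2)) ⊃ ((p3 ∧ p4) ∨ p4)) ⊃ (¬p4 ∧ ((p4 ⊃ p1) ∧ p2))): 0.7 > 0, so result = 0
(p1 ∧ p3) = min(0.3, 0.9) = 0.3
(((((p4 ⊃ p3) ⊃ (¬p1 ⊃ p2)) ⊃ ((p3 ∧ p4) ∨ p4)) ⊃ (¬p4 ∧ ((p4 ⊃ p1) ∧ p2))) ∨ (p1 ∧ p3)) = max(0, 0.3) = 0.3

0.30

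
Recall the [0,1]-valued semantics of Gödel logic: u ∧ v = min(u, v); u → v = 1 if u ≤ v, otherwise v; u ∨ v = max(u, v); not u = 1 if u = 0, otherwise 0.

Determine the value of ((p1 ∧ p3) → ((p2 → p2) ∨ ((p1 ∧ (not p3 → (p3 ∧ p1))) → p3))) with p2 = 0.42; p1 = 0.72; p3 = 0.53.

(p1 ∧ p3) = min(0.72, 0.53) = 0.53
(p2 → p2): 0.42 ≤ 0.42, so result = 1
not p3: Gödel ¬ of 0.53 = 0 (operand ≠ 0)
(p3 ∧ p1) = min(0.53, 0.72) = 0.53
(not p3 → (p3 ∧ p1)): 0 ≤ 0.53, so result = 1
(p1 ∧ (not p3 → (p3 ∧ p1))) = min(0.72, 1) = 0.72
((p1 ∧ (not p3 → (p3 ∧ p1))) → p3): 0.72 > 0.53, so result = 0.53
((p2 → p2) ∨ ((p1 ∧ (not p3 → (p3 ∧ p1))) → p3)) = max(1, 0.53) = 1
((p1 ∧ p3) → ((p2 → p2) ∨ ((p1 ∧ (not p3 → (p3 ∧ p1))) → p3))): 0.53 ≤ 1, so result = 1

1.00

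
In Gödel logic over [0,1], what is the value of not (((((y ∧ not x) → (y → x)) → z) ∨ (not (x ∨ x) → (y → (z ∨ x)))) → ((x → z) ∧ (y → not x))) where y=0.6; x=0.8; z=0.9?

1.00

not x: Gödel ¬ of 0.8 = 0 (operand ≠ 0)
(y ∧ not x) = min(0.6, 0) = 0
(y → x): 0.6 ≤ 0.8, so result = 1
((y ∧ not x) → (y → x)): 0 ≤ 1, so result = 1
(((y ∧ not x) → (y → x)) → z): 1 > 0.9, so result = 0.9
(x ∨ x) = max(0.8, 0.8) = 0.8
not (x ∨ x): Gödel ¬ of 0.8 = 0 (operand ≠ 0)
(z ∨ x) = max(0.9, 0.8) = 0.9
(y → (z ∨ x)): 0.6 ≤ 0.9, so result = 1
(not (x ∨ x) → (y → (z ∨ x))): 0 ≤ 1, so result = 1
((((y ∧ not x) → (y → x)) → z) ∨ (not (x ∨ x) → (y → (z ∨ x)))) = max(0.9, 1) = 1
(x → z): 0.8 ≤ 0.9, so result = 1
not x: Gödel ¬ of 0.8 = 0 (operand ≠ 0)
(y → not x): 0.6 > 0, so result = 0
((x → z) ∧ (y → not x)) = min(1, 0) = 0
(((((y ∧ not x) → (y → x)) → z) ∨ (not (x ∨ x) → (y → (z ∨ x)))) → ((x → z) ∧ (y → not x))): 1 > 0, so result = 0
not (((((y ∧ not x) → (y → x)) → z) ∨ (not (x ∨ x) → (y → (z ∨ x)))) → ((x → z) ∧ (y → not x))): Gödel ¬ of 0 = 1 (operand is 0)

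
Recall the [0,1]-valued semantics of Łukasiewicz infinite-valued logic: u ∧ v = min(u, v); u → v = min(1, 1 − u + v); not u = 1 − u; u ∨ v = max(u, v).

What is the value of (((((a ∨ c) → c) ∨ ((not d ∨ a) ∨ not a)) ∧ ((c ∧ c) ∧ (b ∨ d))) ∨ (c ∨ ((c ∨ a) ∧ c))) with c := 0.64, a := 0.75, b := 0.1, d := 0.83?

(a ∨ c) = max(0.75, 0.64) = 0.75
((a ∨ c) → c): min(1, 1 − 0.75 + 0.64) = 0.89
not d: Łukasiewicz ¬ gives 1 − 0.83 = 0.17
(not d ∨ a) = max(0.17, 0.75) = 0.75
not a: Łukasiewicz ¬ gives 1 − 0.75 = 0.25
((not d ∨ a) ∨ not a) = max(0.75, 0.25) = 0.75
(((a ∨ c) → c) ∨ ((not d ∨ a) ∨ not a)) = max(0.89, 0.75) = 0.89
(c ∧ c) = min(0.64, 0.64) = 0.64
(b ∨ d) = max(0.1, 0.83) = 0.83
((c ∧ c) ∧ (b ∨ d)) = min(0.64, 0.83) = 0.64
((((a ∨ c) → c) ∨ ((not d ∨ a) ∨ not a)) ∧ ((c ∧ c) ∧ (b ∨ d))) = min(0.89, 0.64) = 0.64
(c ∨ a) = max(0.64, 0.75) = 0.75
((c ∨ a) ∧ c) = min(0.75, 0.64) = 0.64
(c ∨ ((c ∨ a) ∧ c)) = max(0.64, 0.64) = 0.64
(((((a ∨ c) → c) ∨ ((not d ∨ a) ∨ not a)) ∧ ((c ∧ c) ∧ (b ∨ d))) ∨ (c ∨ ((c ∨ a) ∧ c))) = max(0.64, 0.64) = 0.64

0.64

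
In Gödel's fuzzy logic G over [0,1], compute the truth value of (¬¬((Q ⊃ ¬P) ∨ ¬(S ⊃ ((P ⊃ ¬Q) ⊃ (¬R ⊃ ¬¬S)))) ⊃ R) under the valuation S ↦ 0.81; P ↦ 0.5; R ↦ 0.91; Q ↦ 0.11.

1.00

¬P: Gödel ¬ of 0.5 = 0 (operand ≠ 0)
(Q ⊃ ¬P): 0.11 > 0, so result = 0
¬Q: Gödel ¬ of 0.11 = 0 (operand ≠ 0)
(P ⊃ ¬Q): 0.5 > 0, so result = 0
¬R: Gödel ¬ of 0.91 = 0 (operand ≠ 0)
¬S: Gödel ¬ of 0.81 = 0 (operand ≠ 0)
¬¬S: Gödel ¬ of 0 = 1 (operand is 0)
(¬R ⊃ ¬¬S): 0 ≤ 1, so result = 1
((P ⊃ ¬Q) ⊃ (¬R ⊃ ¬¬S)): 0 ≤ 1, so result = 1
(S ⊃ ((P ⊃ ¬Q) ⊃ (¬R ⊃ ¬¬S))): 0.81 ≤ 1, so result = 1
¬(S ⊃ ((P ⊃ ¬Q) ⊃ (¬R ⊃ ¬¬S))): Gödel ¬ of 1 = 0 (operand ≠ 0)
((Q ⊃ ¬P) ∨ ¬(S ⊃ ((P ⊃ ¬Q) ⊃ (¬R ⊃ ¬¬S)))) = max(0, 0) = 0
¬((Q ⊃ ¬P) ∨ ¬(S ⊃ ((P ⊃ ¬Q) ⊃ (¬R ⊃ ¬¬S)))): Gödel ¬ of 0 = 1 (operand is 0)
¬¬((Q ⊃ ¬P) ∨ ¬(S ⊃ ((P ⊃ ¬Q) ⊃ (¬R ⊃ ¬¬S)))): Gödel ¬ of 1 = 0 (operand ≠ 0)
(¬¬((Q ⊃ ¬P) ∨ ¬(S ⊃ ((P ⊃ ¬Q) ⊃ (¬R ⊃ ¬¬S)))) ⊃ R): 0 ≤ 0.91, so result = 1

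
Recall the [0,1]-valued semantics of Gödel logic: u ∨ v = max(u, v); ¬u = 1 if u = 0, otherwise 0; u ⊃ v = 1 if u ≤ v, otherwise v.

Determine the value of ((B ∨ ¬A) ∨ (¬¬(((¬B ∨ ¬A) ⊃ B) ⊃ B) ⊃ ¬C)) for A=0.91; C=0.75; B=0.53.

¬A: Gödel ¬ of 0.91 = 0 (operand ≠ 0)
(B ∨ ¬A) = max(0.53, 0) = 0.53
¬B: Gödel ¬ of 0.53 = 0 (operand ≠ 0)
¬A: Gödel ¬ of 0.91 = 0 (operand ≠ 0)
(¬B ∨ ¬A) = max(0, 0) = 0
((¬B ∨ ¬A) ⊃ B): 0 ≤ 0.53, so result = 1
(((¬B ∨ ¬A) ⊃ B) ⊃ B): 1 > 0.53, so result = 0.53
¬(((¬B ∨ ¬A) ⊃ B) ⊃ B): Gödel ¬ of 0.53 = 0 (operand ≠ 0)
¬¬(((¬B ∨ ¬A) ⊃ B) ⊃ B): Gödel ¬ of 0 = 1 (operand is 0)
¬C: Gödel ¬ of 0.75 = 0 (operand ≠ 0)
(¬¬(((¬B ∨ ¬A) ⊃ B) ⊃ B) ⊃ ¬C): 1 > 0, so result = 0
((B ∨ ¬A) ∨ (¬¬(((¬B ∨ ¬A) ⊃ B) ⊃ B) ⊃ ¬C)) = max(0.53, 0) = 0.53

0.53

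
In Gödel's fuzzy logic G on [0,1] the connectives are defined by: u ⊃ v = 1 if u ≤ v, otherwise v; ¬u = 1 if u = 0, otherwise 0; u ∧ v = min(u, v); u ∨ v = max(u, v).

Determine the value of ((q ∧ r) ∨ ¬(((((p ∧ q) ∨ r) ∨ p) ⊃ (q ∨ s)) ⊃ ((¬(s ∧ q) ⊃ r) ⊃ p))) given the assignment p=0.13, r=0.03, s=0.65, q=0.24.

(q ∧ r) = min(0.24, 0.03) = 0.03
(p ∧ q) = min(0.13, 0.24) = 0.13
((p ∧ q) ∨ r) = max(0.13, 0.03) = 0.13
(((p ∧ q) ∨ r) ∨ p) = max(0.13, 0.13) = 0.13
(q ∨ s) = max(0.24, 0.65) = 0.65
((((p ∧ q) ∨ r) ∨ p) ⊃ (q ∨ s)): 0.13 ≤ 0.65, so result = 1
(s ∧ q) = min(0.65, 0.24) = 0.24
¬(s ∧ q): Gödel ¬ of 0.24 = 0 (operand ≠ 0)
(¬(s ∧ q) ⊃ r): 0 ≤ 0.03, so result = 1
((¬(s ∧ q) ⊃ r) ⊃ p): 1 > 0.13, so result = 0.13
(((((p ∧ q) ∨ r) ∨ p) ⊃ (q ∨ s)) ⊃ ((¬(s ∧ q) ⊃ r) ⊃ p)): 1 > 0.13, so result = 0.13
¬(((((p ∧ q) ∨ r) ∨ p) ⊃ (q ∨ s)) ⊃ ((¬(s ∧ q) ⊃ r) ⊃ p)): Gödel ¬ of 0.13 = 0 (operand ≠ 0)
((q ∧ r) ∨ ¬(((((p ∧ q) ∨ r) ∨ p) ⊃ (q ∨ s)) ⊃ ((¬(s ∧ q) ⊃ r) ⊃ p))) = max(0.03, 0) = 0.03

0.03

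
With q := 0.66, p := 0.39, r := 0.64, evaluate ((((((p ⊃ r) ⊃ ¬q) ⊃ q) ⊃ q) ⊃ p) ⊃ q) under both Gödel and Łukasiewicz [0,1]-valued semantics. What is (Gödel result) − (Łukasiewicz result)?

0.07

Gödel evaluation:
  (p ⊃ r): 0.39 ≤ 0.64, so result = 1
  ¬q: Gödel ¬ of 0.66 = 0 (operand ≠ 0)
  ((p ⊃ r) ⊃ ¬q): 1 > 0, so result = 0
  (((p ⊃ r) ⊃ ¬q) ⊃ q): 0 ≤ 0.66, so result = 1
  ((((p ⊃ r) ⊃ ¬q) ⊃ q) ⊃ q): 1 > 0.66, so result = 0.66
  (((((p ⊃ r) ⊃ ¬q) ⊃ q) ⊃ q) ⊃ p): 0.66 > 0.39, so result = 0.39
  ((((((p ⊃ r) ⊃ ¬q) ⊃ q) ⊃ q) ⊃ p) ⊃ q): 0.39 ≤ 0.66, so result = 1
  Gödel value = 1
Łukasiewicz evaluation:
  (p ⊃ r): min(1, 1 − 0.39 + 0.64) = 1
  ¬q: Łukasiewicz ¬ gives 1 − 0.66 = 0.34
  ((p ⊃ r) ⊃ ¬q): min(1, 1 − 1 + 0.34) = 0.34
  (((p ⊃ r) ⊃ ¬q) ⊃ q): min(1, 1 − 0.34 + 0.66) = 1
  ((((p ⊃ r) ⊃ ¬q) ⊃ q) ⊃ q): min(1, 1 − 1 + 0.66) = 0.66
  (((((p ⊃ r) ⊃ ¬q) ⊃ q) ⊃ q) ⊃ p): min(1, 1 − 0.66 + 0.39) = 0.73
  ((((((p ⊃ r) ⊃ ¬q) ⊃ q) ⊃ q) ⊃ p) ⊃ q): min(1, 1 − 0.73 + 0.66) = 0.93
  Łukasiewicz value = 0.93
Difference: 1 − 0.93 = 0.07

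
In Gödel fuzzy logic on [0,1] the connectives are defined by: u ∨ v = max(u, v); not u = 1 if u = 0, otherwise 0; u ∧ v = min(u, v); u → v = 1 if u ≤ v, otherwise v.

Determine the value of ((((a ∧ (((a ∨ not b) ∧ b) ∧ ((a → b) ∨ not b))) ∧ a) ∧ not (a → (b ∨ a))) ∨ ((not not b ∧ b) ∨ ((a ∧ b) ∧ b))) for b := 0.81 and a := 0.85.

0.81

not b: Gödel ¬ of 0.81 = 0 (operand ≠ 0)
(a ∨ not b) = max(0.85, 0) = 0.85
((a ∨ not b) ∧ b) = min(0.85, 0.81) = 0.81
(a → b): 0.85 > 0.81, so result = 0.81
not b: Gödel ¬ of 0.81 = 0 (operand ≠ 0)
((a → b) ∨ not b) = max(0.81, 0) = 0.81
(((a ∨ not b) ∧ b) ∧ ((a → b) ∨ not b)) = min(0.81, 0.81) = 0.81
(a ∧ (((a ∨ not b) ∧ b) ∧ ((a → b) ∨ not b))) = min(0.85, 0.81) = 0.81
((a ∧ (((a ∨ not b) ∧ b) ∧ ((a → b) ∨ not b))) ∧ a) = min(0.81, 0.85) = 0.81
(b ∨ a) = max(0.81, 0.85) = 0.85
(a → (b ∨ a)): 0.85 ≤ 0.85, so result = 1
not (a → (b ∨ a)): Gödel ¬ of 1 = 0 (operand ≠ 0)
(((a ∧ (((a ∨ not b) ∧ b) ∧ ((a → b) ∨ not b))) ∧ a) ∧ not (a → (b ∨ a))) = min(0.81, 0) = 0
not b: Gödel ¬ of 0.81 = 0 (operand ≠ 0)
not not b: Gödel ¬ of 0 = 1 (operand is 0)
(not not b ∧ b) = min(1, 0.81) = 0.81
(a ∧ b) = min(0.85, 0.81) = 0.81
((a ∧ b) ∧ b) = min(0.81, 0.81) = 0.81
((not not b ∧ b) ∨ ((a ∧ b) ∧ b)) = max(0.81, 0.81) = 0.81
((((a ∧ (((a ∨ not b) ∧ b) ∧ ((a → b) ∨ not b))) ∧ a) ∧ not (a → (b ∨ a))) ∨ ((not not b ∧ b) ∨ ((a ∧ b) ∧ b))) = max(0, 0.81) = 0.81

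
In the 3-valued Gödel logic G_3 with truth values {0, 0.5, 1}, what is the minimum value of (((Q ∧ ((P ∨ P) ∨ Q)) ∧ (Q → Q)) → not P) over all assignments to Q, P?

0.00

The minimum is attained at Q = 0.5, P = 0.5:
  (P ∨ P) = max(0.5, 0.5) = 0.5
  ((P ∨ P) ∨ Q) = max(0.5, 0.5) = 0.5
  (Q ∧ ((P ∨ P) ∨ Q)) = min(0.5, 0.5) = 0.5
  (Q → Q): 0.5 ≤ 0.5, so result = 1
  ((Q ∧ ((P ∨ P) ∨ Q)) ∧ (Q → Q)) = min(0.5, 1) = 0.5
  not P: Gödel ¬ of 0.5 = 0 (operand ≠ 0)
  (((Q ∧ ((P ∨ P) ∨ Q)) ∧ (Q → Q)) → not P): 0.5 > 0, so result = 0
Checking all 9 assignments confirms none give a value below 0.00.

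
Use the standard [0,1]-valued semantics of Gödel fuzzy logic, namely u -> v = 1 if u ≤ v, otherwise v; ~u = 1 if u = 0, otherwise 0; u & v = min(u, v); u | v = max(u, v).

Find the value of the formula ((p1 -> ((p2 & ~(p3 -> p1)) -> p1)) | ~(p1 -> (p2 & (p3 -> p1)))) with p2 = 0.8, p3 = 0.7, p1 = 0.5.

(p3 -> p1): 0.7 > 0.5, so result = 0.5
~(p3 -> p1): Gödel ¬ of 0.5 = 0 (operand ≠ 0)
(p2 & ~(p3 -> p1)) = min(0.8, 0) = 0
((p2 & ~(p3 -> p1)) -> p1): 0 ≤ 0.5, so result = 1
(p1 -> ((p2 & ~(p3 -> p1)) -> p1)): 0.5 ≤ 1, so result = 1
(p3 -> p1): 0.7 > 0.5, so result = 0.5
(p2 & (p3 -> p1)) = min(0.8, 0.5) = 0.5
(p1 -> (p2 & (p3 -> p1))): 0.5 ≤ 0.5, so result = 1
~(p1 -> (p2 & (p3 -> p1))): Gödel ¬ of 1 = 0 (operand ≠ 0)
((p1 -> ((p2 & ~(p3 -> p1)) -> p1)) | ~(p1 -> (p2 & (p3 -> p1)))) = max(1, 0) = 1

1.00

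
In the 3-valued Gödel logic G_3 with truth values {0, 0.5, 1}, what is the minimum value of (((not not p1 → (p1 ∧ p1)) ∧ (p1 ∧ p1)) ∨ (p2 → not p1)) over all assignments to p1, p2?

0.50

The minimum is attained at p1 = 0.5, p2 = 0.5:
  not p1: Gödel ¬ of 0.5 = 0 (operand ≠ 0)
  not not p1: Gödel ¬ of 0 = 1 (operand is 0)
  (p1 ∧ p1) = min(0.5, 0.5) = 0.5
  (not not p1 → (p1 ∧ p1)): 1 > 0.5, so result = 0.5
  (p1 ∧ p1) = min(0.5, 0.5) = 0.5
  ((not not p1 → (p1 ∧ p1)) ∧ (p1 ∧ p1)) = min(0.5, 0.5) = 0.5
  not p1: Gödel ¬ of 0.5 = 0 (operand ≠ 0)
  (p2 → not p1): 0.5 > 0, so result = 0
  (((not not p1 → (p1 ∧ p1)) ∧ (p1 ∧ p1)) ∨ (p2 → not p1)) = max(0.5, 0) = 0.5
Checking all 9 assignments confirms none give a value below 0.50.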